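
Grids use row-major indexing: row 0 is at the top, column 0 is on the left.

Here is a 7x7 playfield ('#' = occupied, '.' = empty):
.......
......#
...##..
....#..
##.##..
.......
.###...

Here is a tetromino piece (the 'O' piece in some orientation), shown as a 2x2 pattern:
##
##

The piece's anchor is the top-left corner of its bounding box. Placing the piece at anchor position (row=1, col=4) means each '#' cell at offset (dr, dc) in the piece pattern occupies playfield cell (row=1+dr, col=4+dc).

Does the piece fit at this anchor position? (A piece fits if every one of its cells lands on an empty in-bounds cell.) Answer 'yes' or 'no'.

Answer: no

Derivation:
Check each piece cell at anchor (1, 4):
  offset (0,0) -> (1,4): empty -> OK
  offset (0,1) -> (1,5): empty -> OK
  offset (1,0) -> (2,4): occupied ('#') -> FAIL
  offset (1,1) -> (2,5): empty -> OK
All cells valid: no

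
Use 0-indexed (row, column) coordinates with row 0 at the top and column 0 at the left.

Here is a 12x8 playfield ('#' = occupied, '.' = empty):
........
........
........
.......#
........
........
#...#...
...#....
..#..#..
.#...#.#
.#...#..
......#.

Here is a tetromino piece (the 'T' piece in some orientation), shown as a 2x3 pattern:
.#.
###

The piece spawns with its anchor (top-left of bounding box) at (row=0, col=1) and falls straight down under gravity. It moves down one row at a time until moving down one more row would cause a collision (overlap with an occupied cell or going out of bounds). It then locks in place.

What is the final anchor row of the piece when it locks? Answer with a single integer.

Answer: 5

Derivation:
Spawn at (row=0, col=1). Try each row:
  row 0: fits
  row 1: fits
  row 2: fits
  row 3: fits
  row 4: fits
  row 5: fits
  row 6: blocked -> lock at row 5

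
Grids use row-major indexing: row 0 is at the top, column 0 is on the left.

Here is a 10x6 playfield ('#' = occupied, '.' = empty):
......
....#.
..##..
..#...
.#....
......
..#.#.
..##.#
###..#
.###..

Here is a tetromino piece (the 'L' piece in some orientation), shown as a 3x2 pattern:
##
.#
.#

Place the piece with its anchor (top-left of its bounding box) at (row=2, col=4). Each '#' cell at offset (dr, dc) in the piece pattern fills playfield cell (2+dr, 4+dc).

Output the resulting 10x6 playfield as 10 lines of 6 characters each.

Fill (2+0,4+0) = (2,4)
Fill (2+0,4+1) = (2,5)
Fill (2+1,4+1) = (3,5)
Fill (2+2,4+1) = (4,5)

Answer: ......
....#.
..####
..#..#
.#...#
......
..#.#.
..##.#
###..#
.###..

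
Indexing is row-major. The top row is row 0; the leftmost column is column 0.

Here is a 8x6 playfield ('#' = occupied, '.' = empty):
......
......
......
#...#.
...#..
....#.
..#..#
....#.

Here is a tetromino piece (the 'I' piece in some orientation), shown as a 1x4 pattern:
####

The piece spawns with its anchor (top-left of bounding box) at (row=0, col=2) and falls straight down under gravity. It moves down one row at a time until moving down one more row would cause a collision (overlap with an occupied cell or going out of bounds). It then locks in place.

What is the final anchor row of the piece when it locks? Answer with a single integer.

Spawn at (row=0, col=2). Try each row:
  row 0: fits
  row 1: fits
  row 2: fits
  row 3: blocked -> lock at row 2

Answer: 2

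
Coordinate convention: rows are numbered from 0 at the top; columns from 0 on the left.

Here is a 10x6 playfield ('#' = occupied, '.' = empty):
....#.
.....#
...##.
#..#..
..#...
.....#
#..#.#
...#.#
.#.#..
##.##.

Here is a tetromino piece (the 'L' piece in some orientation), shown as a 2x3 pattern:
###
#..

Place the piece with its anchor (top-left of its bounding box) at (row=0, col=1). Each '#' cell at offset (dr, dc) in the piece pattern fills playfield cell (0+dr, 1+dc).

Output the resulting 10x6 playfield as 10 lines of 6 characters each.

Answer: .####.
.#...#
...##.
#..#..
..#...
.....#
#..#.#
...#.#
.#.#..
##.##.

Derivation:
Fill (0+0,1+0) = (0,1)
Fill (0+0,1+1) = (0,2)
Fill (0+0,1+2) = (0,3)
Fill (0+1,1+0) = (1,1)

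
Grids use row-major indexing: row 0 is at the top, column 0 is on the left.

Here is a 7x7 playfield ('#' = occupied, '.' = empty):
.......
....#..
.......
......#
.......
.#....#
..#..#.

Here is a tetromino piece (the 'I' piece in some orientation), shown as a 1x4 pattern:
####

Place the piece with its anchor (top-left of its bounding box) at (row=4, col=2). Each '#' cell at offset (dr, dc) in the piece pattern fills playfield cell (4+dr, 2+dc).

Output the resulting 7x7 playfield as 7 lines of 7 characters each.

Fill (4+0,2+0) = (4,2)
Fill (4+0,2+1) = (4,3)
Fill (4+0,2+2) = (4,4)
Fill (4+0,2+3) = (4,5)

Answer: .......
....#..
.......
......#
..####.
.#....#
..#..#.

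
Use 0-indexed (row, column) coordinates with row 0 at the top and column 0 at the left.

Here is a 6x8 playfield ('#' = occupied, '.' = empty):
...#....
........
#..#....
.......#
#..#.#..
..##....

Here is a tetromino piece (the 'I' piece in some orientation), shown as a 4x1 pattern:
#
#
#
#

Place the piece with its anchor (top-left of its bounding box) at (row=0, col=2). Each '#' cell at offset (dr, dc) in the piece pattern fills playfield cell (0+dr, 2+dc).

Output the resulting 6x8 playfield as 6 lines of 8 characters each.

Fill (0+0,2+0) = (0,2)
Fill (0+1,2+0) = (1,2)
Fill (0+2,2+0) = (2,2)
Fill (0+3,2+0) = (3,2)

Answer: ..##....
..#.....
#.##....
..#....#
#..#.#..
..##....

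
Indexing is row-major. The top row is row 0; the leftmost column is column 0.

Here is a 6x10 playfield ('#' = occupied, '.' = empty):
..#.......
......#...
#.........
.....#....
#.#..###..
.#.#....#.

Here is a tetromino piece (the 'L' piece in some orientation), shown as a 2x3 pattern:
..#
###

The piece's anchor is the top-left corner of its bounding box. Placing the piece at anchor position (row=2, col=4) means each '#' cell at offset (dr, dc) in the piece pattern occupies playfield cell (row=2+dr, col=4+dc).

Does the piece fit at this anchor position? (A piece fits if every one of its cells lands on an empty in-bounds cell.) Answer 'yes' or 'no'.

Check each piece cell at anchor (2, 4):
  offset (0,2) -> (2,6): empty -> OK
  offset (1,0) -> (3,4): empty -> OK
  offset (1,1) -> (3,5): occupied ('#') -> FAIL
  offset (1,2) -> (3,6): empty -> OK
All cells valid: no

Answer: no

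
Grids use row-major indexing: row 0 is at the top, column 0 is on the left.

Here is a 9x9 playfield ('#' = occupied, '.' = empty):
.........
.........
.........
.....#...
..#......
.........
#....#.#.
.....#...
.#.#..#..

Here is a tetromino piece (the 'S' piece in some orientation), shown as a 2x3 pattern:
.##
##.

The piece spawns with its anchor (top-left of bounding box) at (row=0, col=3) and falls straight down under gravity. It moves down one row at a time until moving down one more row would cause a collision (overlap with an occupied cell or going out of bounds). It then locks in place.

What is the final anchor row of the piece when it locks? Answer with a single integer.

Answer: 2

Derivation:
Spawn at (row=0, col=3). Try each row:
  row 0: fits
  row 1: fits
  row 2: fits
  row 3: blocked -> lock at row 2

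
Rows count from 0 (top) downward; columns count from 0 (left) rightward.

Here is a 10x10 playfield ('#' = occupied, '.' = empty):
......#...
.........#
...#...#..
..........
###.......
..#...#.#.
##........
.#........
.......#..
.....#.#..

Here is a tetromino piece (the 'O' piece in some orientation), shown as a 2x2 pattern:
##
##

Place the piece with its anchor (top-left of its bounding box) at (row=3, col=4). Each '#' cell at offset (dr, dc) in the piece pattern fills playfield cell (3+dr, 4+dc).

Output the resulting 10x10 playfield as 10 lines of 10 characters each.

Fill (3+0,4+0) = (3,4)
Fill (3+0,4+1) = (3,5)
Fill (3+1,4+0) = (4,4)
Fill (3+1,4+1) = (4,5)

Answer: ......#...
.........#
...#...#..
....##....
###.##....
..#...#.#.
##........
.#........
.......#..
.....#.#..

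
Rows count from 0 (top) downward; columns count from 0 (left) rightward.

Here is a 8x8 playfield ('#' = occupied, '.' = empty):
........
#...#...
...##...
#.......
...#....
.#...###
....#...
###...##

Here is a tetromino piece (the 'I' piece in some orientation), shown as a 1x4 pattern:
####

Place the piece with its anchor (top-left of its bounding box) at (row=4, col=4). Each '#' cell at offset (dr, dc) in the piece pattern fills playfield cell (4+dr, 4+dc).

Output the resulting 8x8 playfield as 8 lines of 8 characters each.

Answer: ........
#...#...
...##...
#.......
...#####
.#...###
....#...
###...##

Derivation:
Fill (4+0,4+0) = (4,4)
Fill (4+0,4+1) = (4,5)
Fill (4+0,4+2) = (4,6)
Fill (4+0,4+3) = (4,7)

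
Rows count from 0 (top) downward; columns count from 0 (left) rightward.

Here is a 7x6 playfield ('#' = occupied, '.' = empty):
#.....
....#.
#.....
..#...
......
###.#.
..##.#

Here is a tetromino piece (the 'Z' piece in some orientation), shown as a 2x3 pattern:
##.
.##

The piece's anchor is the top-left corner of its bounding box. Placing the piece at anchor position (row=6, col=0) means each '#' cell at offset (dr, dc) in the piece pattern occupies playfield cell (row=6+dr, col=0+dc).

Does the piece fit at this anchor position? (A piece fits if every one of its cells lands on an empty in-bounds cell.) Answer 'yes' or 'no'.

Answer: no

Derivation:
Check each piece cell at anchor (6, 0):
  offset (0,0) -> (6,0): empty -> OK
  offset (0,1) -> (6,1): empty -> OK
  offset (1,1) -> (7,1): out of bounds -> FAIL
  offset (1,2) -> (7,2): out of bounds -> FAIL
All cells valid: no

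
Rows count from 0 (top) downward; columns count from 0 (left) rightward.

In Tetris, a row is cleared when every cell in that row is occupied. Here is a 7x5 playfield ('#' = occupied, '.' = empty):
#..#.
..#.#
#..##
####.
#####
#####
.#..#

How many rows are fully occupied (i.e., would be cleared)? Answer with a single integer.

Check each row:
  row 0: 3 empty cells -> not full
  row 1: 3 empty cells -> not full
  row 2: 2 empty cells -> not full
  row 3: 1 empty cell -> not full
  row 4: 0 empty cells -> FULL (clear)
  row 5: 0 empty cells -> FULL (clear)
  row 6: 3 empty cells -> not full
Total rows cleared: 2

Answer: 2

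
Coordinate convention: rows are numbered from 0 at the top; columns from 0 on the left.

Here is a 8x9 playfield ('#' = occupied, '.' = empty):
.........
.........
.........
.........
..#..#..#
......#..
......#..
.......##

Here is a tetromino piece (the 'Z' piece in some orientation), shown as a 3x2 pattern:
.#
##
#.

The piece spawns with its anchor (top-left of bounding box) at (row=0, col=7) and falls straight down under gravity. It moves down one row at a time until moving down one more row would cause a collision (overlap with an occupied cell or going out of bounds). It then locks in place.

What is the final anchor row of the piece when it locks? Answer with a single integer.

Spawn at (row=0, col=7). Try each row:
  row 0: fits
  row 1: fits
  row 2: fits
  row 3: blocked -> lock at row 2

Answer: 2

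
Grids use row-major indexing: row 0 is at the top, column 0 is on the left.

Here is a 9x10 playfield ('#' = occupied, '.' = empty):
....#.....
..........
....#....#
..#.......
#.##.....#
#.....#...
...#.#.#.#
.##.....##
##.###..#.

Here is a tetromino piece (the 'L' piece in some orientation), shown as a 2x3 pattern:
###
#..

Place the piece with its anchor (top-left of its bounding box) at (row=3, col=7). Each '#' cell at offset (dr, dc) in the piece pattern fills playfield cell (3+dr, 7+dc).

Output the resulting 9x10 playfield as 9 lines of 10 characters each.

Answer: ....#.....
..........
....#....#
..#....###
#.##...#.#
#.....#...
...#.#.#.#
.##.....##
##.###..#.

Derivation:
Fill (3+0,7+0) = (3,7)
Fill (3+0,7+1) = (3,8)
Fill (3+0,7+2) = (3,9)
Fill (3+1,7+0) = (4,7)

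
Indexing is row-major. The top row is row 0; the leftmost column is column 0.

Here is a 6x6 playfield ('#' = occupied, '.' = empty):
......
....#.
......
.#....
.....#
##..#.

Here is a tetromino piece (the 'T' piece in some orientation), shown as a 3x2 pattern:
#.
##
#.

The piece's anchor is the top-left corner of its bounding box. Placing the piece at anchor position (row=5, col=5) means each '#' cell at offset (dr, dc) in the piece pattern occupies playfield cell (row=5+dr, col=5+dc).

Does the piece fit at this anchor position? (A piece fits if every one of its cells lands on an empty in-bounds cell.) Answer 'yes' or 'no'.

Answer: no

Derivation:
Check each piece cell at anchor (5, 5):
  offset (0,0) -> (5,5): empty -> OK
  offset (1,0) -> (6,5): out of bounds -> FAIL
  offset (1,1) -> (6,6): out of bounds -> FAIL
  offset (2,0) -> (7,5): out of bounds -> FAIL
All cells valid: no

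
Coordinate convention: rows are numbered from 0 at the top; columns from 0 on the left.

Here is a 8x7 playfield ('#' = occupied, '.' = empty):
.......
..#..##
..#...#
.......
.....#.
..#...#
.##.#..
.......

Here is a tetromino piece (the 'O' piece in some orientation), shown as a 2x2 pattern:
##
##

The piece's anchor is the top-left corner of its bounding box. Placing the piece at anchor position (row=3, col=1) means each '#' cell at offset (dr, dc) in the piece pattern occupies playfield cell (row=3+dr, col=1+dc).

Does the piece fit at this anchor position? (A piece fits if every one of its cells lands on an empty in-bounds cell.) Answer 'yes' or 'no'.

Answer: yes

Derivation:
Check each piece cell at anchor (3, 1):
  offset (0,0) -> (3,1): empty -> OK
  offset (0,1) -> (3,2): empty -> OK
  offset (1,0) -> (4,1): empty -> OK
  offset (1,1) -> (4,2): empty -> OK
All cells valid: yes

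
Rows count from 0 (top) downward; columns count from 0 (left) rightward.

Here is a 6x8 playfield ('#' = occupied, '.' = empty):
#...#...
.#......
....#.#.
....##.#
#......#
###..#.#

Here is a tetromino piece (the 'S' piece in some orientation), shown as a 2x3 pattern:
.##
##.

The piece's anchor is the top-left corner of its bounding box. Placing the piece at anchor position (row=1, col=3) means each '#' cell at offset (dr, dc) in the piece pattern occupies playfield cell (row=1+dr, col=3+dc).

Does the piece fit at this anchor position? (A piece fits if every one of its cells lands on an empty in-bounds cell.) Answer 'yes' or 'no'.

Check each piece cell at anchor (1, 3):
  offset (0,1) -> (1,4): empty -> OK
  offset (0,2) -> (1,5): empty -> OK
  offset (1,0) -> (2,3): empty -> OK
  offset (1,1) -> (2,4): occupied ('#') -> FAIL
All cells valid: no

Answer: no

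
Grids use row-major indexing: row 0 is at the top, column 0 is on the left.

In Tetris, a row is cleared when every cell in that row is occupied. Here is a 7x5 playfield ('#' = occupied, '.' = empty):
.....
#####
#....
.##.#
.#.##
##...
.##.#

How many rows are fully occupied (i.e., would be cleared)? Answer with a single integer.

Check each row:
  row 0: 5 empty cells -> not full
  row 1: 0 empty cells -> FULL (clear)
  row 2: 4 empty cells -> not full
  row 3: 2 empty cells -> not full
  row 4: 2 empty cells -> not full
  row 5: 3 empty cells -> not full
  row 6: 2 empty cells -> not full
Total rows cleared: 1

Answer: 1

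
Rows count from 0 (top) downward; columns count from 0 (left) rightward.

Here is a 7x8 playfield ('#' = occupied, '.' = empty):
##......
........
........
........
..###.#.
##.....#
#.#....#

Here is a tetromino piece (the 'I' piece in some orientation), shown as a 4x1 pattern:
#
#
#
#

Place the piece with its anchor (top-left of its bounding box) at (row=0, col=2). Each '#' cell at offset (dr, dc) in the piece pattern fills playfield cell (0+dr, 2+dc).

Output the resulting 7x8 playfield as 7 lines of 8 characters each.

Fill (0+0,2+0) = (0,2)
Fill (0+1,2+0) = (1,2)
Fill (0+2,2+0) = (2,2)
Fill (0+3,2+0) = (3,2)

Answer: ###.....
..#.....
..#.....
..#.....
..###.#.
##.....#
#.#....#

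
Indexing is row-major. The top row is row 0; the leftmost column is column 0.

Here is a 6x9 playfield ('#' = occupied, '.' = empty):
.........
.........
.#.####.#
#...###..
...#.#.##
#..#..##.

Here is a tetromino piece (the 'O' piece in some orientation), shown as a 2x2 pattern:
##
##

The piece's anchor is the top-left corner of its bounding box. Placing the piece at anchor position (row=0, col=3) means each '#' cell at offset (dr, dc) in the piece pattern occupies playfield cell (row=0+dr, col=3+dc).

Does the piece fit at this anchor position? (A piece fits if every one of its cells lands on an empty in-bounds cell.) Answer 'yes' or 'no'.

Answer: yes

Derivation:
Check each piece cell at anchor (0, 3):
  offset (0,0) -> (0,3): empty -> OK
  offset (0,1) -> (0,4): empty -> OK
  offset (1,0) -> (1,3): empty -> OK
  offset (1,1) -> (1,4): empty -> OK
All cells valid: yes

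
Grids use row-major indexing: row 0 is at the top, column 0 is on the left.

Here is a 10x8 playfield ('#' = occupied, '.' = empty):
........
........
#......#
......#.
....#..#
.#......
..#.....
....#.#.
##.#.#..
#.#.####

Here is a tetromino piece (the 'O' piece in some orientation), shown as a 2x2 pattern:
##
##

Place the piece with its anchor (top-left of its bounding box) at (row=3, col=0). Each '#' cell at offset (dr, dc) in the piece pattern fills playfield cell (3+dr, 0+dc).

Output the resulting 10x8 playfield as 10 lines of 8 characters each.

Fill (3+0,0+0) = (3,0)
Fill (3+0,0+1) = (3,1)
Fill (3+1,0+0) = (4,0)
Fill (3+1,0+1) = (4,1)

Answer: ........
........
#......#
##....#.
##..#..#
.#......
..#.....
....#.#.
##.#.#..
#.#.####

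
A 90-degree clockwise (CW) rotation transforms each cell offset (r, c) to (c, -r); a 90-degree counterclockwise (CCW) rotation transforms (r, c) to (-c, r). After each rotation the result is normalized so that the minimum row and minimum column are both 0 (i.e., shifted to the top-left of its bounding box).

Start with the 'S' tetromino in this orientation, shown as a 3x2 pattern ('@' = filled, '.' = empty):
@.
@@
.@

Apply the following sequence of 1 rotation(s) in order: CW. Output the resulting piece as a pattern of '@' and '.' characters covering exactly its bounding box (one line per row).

Start:
@.
@@
.@
After rotation 1 (CW):
.@@
@@.

Answer: .@@
@@.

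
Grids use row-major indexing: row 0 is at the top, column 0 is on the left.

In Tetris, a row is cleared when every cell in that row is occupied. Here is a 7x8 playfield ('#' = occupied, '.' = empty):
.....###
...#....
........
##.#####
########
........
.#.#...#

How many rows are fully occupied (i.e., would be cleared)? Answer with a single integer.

Answer: 1

Derivation:
Check each row:
  row 0: 5 empty cells -> not full
  row 1: 7 empty cells -> not full
  row 2: 8 empty cells -> not full
  row 3: 1 empty cell -> not full
  row 4: 0 empty cells -> FULL (clear)
  row 5: 8 empty cells -> not full
  row 6: 5 empty cells -> not full
Total rows cleared: 1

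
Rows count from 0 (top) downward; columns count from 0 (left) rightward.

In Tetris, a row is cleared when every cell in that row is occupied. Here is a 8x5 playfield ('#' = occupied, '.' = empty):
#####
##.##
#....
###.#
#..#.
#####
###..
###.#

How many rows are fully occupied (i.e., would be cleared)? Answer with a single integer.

Answer: 2

Derivation:
Check each row:
  row 0: 0 empty cells -> FULL (clear)
  row 1: 1 empty cell -> not full
  row 2: 4 empty cells -> not full
  row 3: 1 empty cell -> not full
  row 4: 3 empty cells -> not full
  row 5: 0 empty cells -> FULL (clear)
  row 6: 2 empty cells -> not full
  row 7: 1 empty cell -> not full
Total rows cleared: 2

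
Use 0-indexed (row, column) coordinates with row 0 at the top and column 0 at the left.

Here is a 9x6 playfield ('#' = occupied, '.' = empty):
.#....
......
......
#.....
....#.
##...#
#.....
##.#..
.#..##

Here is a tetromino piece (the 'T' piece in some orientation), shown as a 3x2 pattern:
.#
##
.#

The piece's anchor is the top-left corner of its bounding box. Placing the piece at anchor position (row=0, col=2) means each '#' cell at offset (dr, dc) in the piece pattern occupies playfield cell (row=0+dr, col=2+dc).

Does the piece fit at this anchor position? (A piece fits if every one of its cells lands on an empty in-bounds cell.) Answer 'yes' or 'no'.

Answer: yes

Derivation:
Check each piece cell at anchor (0, 2):
  offset (0,1) -> (0,3): empty -> OK
  offset (1,0) -> (1,2): empty -> OK
  offset (1,1) -> (1,3): empty -> OK
  offset (2,1) -> (2,3): empty -> OK
All cells valid: yes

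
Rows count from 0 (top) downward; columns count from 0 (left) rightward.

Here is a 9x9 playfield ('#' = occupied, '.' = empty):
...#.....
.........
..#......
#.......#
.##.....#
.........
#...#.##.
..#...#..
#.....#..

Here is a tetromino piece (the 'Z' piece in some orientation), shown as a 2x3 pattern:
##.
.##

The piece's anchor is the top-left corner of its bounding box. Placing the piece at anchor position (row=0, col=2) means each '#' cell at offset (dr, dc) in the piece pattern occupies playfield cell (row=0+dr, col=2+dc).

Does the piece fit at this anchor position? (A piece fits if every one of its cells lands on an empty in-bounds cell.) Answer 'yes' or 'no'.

Check each piece cell at anchor (0, 2):
  offset (0,0) -> (0,2): empty -> OK
  offset (0,1) -> (0,3): occupied ('#') -> FAIL
  offset (1,1) -> (1,3): empty -> OK
  offset (1,2) -> (1,4): empty -> OK
All cells valid: no

Answer: no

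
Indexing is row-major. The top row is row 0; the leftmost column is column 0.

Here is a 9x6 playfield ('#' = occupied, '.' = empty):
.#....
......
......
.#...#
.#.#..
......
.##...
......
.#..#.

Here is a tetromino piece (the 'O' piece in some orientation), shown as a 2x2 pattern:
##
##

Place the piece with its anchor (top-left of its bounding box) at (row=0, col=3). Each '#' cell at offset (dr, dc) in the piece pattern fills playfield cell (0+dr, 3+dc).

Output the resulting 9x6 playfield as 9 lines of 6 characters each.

Fill (0+0,3+0) = (0,3)
Fill (0+0,3+1) = (0,4)
Fill (0+1,3+0) = (1,3)
Fill (0+1,3+1) = (1,4)

Answer: .#.##.
...##.
......
.#...#
.#.#..
......
.##...
......
.#..#.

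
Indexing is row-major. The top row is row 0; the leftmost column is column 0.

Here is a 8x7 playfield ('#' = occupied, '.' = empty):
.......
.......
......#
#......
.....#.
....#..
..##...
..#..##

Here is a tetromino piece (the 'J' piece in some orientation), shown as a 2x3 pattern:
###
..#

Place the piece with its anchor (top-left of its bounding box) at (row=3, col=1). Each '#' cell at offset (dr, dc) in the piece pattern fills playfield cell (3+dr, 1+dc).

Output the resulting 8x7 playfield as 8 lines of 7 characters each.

Answer: .......
.......
......#
####...
...#.#.
....#..
..##...
..#..##

Derivation:
Fill (3+0,1+0) = (3,1)
Fill (3+0,1+1) = (3,2)
Fill (3+0,1+2) = (3,3)
Fill (3+1,1+2) = (4,3)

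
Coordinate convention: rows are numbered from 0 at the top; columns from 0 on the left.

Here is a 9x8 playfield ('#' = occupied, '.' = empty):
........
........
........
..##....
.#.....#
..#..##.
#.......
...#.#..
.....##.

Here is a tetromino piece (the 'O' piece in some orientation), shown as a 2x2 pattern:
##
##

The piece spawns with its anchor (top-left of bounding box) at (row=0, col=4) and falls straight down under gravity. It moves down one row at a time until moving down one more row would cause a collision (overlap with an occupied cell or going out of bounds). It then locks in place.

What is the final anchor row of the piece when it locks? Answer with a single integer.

Spawn at (row=0, col=4). Try each row:
  row 0: fits
  row 1: fits
  row 2: fits
  row 3: fits
  row 4: blocked -> lock at row 3

Answer: 3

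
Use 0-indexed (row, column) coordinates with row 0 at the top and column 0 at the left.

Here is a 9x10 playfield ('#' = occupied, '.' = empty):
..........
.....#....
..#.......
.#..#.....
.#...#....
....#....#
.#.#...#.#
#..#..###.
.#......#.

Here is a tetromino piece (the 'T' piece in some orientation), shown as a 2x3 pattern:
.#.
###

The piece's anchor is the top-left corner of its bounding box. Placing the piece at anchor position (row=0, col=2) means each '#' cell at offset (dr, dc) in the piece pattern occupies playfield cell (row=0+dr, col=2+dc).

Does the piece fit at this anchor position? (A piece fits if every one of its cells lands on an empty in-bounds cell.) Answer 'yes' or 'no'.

Answer: yes

Derivation:
Check each piece cell at anchor (0, 2):
  offset (0,1) -> (0,3): empty -> OK
  offset (1,0) -> (1,2): empty -> OK
  offset (1,1) -> (1,3): empty -> OK
  offset (1,2) -> (1,4): empty -> OK
All cells valid: yes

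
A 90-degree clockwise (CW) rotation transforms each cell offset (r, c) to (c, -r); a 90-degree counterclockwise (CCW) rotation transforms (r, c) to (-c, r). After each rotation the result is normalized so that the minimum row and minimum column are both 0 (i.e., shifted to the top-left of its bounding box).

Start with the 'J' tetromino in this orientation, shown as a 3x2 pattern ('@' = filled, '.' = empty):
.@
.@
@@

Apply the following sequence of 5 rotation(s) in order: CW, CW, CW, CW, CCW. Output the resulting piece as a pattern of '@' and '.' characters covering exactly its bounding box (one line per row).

Start:
.@
.@
@@
After rotation 1 (CW):
@..
@@@
After rotation 2 (CW):
@@
@.
@.
After rotation 3 (CW):
@@@
..@
After rotation 4 (CW):
.@
.@
@@
After rotation 5 (CCW):
@@@
..@

Answer: @@@
..@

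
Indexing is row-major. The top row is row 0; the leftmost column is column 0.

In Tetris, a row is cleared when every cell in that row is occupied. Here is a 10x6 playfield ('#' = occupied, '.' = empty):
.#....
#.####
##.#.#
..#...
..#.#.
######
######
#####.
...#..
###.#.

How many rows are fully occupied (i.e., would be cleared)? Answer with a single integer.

Answer: 2

Derivation:
Check each row:
  row 0: 5 empty cells -> not full
  row 1: 1 empty cell -> not full
  row 2: 2 empty cells -> not full
  row 3: 5 empty cells -> not full
  row 4: 4 empty cells -> not full
  row 5: 0 empty cells -> FULL (clear)
  row 6: 0 empty cells -> FULL (clear)
  row 7: 1 empty cell -> not full
  row 8: 5 empty cells -> not full
  row 9: 2 empty cells -> not full
Total rows cleared: 2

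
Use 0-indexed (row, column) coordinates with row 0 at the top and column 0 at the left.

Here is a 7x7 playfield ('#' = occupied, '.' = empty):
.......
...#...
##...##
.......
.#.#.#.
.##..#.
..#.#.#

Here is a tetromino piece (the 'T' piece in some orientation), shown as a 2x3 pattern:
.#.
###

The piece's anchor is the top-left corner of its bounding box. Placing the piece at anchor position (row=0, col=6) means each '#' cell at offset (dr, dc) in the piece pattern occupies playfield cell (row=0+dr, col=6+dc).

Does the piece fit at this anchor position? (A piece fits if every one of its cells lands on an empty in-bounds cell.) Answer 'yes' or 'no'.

Answer: no

Derivation:
Check each piece cell at anchor (0, 6):
  offset (0,1) -> (0,7): out of bounds -> FAIL
  offset (1,0) -> (1,6): empty -> OK
  offset (1,1) -> (1,7): out of bounds -> FAIL
  offset (1,2) -> (1,8): out of bounds -> FAIL
All cells valid: no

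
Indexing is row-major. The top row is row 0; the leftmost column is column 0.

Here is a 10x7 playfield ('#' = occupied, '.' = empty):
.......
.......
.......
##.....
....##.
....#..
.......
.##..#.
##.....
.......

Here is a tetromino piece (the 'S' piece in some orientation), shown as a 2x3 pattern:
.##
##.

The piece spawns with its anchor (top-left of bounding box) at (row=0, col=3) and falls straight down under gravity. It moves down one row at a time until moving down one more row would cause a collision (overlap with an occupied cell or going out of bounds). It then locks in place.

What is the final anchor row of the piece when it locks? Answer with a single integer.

Answer: 2

Derivation:
Spawn at (row=0, col=3). Try each row:
  row 0: fits
  row 1: fits
  row 2: fits
  row 3: blocked -> lock at row 2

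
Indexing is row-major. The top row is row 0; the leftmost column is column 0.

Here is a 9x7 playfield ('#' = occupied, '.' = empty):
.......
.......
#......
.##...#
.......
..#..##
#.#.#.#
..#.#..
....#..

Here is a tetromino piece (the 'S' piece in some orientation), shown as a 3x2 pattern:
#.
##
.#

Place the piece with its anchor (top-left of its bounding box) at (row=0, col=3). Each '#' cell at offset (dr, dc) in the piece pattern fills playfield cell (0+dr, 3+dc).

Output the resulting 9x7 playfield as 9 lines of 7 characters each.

Fill (0+0,3+0) = (0,3)
Fill (0+1,3+0) = (1,3)
Fill (0+1,3+1) = (1,4)
Fill (0+2,3+1) = (2,4)

Answer: ...#...
...##..
#...#..
.##...#
.......
..#..##
#.#.#.#
..#.#..
....#..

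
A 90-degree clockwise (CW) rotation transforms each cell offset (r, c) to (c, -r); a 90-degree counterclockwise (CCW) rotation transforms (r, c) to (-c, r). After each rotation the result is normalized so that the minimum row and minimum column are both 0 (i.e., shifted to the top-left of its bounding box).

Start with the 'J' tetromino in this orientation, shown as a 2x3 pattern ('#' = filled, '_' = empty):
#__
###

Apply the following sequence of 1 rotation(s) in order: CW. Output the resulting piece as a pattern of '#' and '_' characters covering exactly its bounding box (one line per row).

Start:
#__
###
After rotation 1 (CW):
##
#_
#_

Answer: ##
#_
#_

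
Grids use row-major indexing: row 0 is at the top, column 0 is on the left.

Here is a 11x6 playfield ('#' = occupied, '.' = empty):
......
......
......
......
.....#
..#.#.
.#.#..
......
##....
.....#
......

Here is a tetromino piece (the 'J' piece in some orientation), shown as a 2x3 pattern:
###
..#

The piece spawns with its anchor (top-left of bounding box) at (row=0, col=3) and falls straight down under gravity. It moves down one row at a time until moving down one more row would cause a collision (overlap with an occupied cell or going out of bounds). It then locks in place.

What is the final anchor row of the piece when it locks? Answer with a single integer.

Spawn at (row=0, col=3). Try each row:
  row 0: fits
  row 1: fits
  row 2: fits
  row 3: blocked -> lock at row 2

Answer: 2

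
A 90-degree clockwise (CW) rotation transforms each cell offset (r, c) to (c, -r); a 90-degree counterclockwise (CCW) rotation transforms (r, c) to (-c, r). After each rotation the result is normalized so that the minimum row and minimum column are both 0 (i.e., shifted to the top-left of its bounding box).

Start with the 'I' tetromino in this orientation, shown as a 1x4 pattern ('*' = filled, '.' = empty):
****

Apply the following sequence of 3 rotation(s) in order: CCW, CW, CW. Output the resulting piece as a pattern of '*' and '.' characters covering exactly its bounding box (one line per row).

Start:
****
After rotation 1 (CCW):
*
*
*
*
After rotation 2 (CW):
****
After rotation 3 (CW):
*
*
*
*

Answer: *
*
*
*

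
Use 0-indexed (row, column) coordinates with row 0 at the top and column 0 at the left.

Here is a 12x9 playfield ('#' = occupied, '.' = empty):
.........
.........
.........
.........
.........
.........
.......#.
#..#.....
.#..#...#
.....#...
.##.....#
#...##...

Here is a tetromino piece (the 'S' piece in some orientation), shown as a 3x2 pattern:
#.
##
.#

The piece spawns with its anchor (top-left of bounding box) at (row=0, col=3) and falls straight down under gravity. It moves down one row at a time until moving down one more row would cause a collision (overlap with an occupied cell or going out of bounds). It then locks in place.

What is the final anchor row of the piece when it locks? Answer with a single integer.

Answer: 5

Derivation:
Spawn at (row=0, col=3). Try each row:
  row 0: fits
  row 1: fits
  row 2: fits
  row 3: fits
  row 4: fits
  row 5: fits
  row 6: blocked -> lock at row 5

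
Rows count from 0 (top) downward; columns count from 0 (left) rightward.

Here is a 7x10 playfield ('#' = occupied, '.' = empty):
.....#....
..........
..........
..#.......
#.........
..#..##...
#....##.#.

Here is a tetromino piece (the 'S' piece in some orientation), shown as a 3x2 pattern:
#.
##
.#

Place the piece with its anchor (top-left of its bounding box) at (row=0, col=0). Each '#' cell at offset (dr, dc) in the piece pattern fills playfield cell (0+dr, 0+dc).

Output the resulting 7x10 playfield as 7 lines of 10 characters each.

Answer: #....#....
##........
.#........
..#.......
#.........
..#..##...
#....##.#.

Derivation:
Fill (0+0,0+0) = (0,0)
Fill (0+1,0+0) = (1,0)
Fill (0+1,0+1) = (1,1)
Fill (0+2,0+1) = (2,1)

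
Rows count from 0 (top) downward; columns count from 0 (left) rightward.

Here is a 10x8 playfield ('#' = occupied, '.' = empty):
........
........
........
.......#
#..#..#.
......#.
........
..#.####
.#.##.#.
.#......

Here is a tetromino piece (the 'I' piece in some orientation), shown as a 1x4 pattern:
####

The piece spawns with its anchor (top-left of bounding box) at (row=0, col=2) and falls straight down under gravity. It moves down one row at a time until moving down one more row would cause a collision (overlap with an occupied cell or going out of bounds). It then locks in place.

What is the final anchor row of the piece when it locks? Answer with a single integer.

Spawn at (row=0, col=2). Try each row:
  row 0: fits
  row 1: fits
  row 2: fits
  row 3: fits
  row 4: blocked -> lock at row 3

Answer: 3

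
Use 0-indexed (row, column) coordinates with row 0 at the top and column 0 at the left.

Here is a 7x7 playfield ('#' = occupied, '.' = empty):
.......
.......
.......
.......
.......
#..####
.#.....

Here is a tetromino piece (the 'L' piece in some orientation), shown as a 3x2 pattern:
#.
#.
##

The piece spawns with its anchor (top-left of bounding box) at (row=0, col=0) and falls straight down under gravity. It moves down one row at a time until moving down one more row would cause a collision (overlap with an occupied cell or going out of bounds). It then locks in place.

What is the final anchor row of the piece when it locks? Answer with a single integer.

Spawn at (row=0, col=0). Try each row:
  row 0: fits
  row 1: fits
  row 2: fits
  row 3: blocked -> lock at row 2

Answer: 2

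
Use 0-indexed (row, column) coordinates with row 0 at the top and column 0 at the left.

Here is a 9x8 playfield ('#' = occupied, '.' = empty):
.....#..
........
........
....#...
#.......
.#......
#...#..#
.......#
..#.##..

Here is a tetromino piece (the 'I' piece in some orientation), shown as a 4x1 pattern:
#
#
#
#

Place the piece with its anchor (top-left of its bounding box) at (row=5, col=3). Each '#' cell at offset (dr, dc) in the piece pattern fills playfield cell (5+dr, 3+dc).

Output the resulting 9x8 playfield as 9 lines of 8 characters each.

Answer: .....#..
........
........
....#...
#.......
.#.#....
#..##..#
...#...#
..####..

Derivation:
Fill (5+0,3+0) = (5,3)
Fill (5+1,3+0) = (6,3)
Fill (5+2,3+0) = (7,3)
Fill (5+3,3+0) = (8,3)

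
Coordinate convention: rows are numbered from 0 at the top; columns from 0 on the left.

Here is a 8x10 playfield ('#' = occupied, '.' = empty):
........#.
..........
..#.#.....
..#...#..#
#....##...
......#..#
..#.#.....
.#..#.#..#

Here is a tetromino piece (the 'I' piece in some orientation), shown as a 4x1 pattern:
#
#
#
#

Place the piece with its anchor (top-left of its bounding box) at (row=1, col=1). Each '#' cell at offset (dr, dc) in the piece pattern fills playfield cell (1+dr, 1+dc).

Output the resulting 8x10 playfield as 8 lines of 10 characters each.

Answer: ........#.
.#........
.##.#.....
.##...#..#
##...##...
......#..#
..#.#.....
.#..#.#..#

Derivation:
Fill (1+0,1+0) = (1,1)
Fill (1+1,1+0) = (2,1)
Fill (1+2,1+0) = (3,1)
Fill (1+3,1+0) = (4,1)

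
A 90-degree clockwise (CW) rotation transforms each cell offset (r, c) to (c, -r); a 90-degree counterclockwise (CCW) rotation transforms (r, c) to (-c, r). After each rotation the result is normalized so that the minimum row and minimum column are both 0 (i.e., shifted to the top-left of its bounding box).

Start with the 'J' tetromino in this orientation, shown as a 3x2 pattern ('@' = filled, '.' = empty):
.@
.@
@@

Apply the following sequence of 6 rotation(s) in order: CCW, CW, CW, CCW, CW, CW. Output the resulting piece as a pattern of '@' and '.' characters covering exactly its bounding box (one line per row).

Answer: @@
@.
@.

Derivation:
Start:
.@
.@
@@
After rotation 1 (CCW):
@@@
..@
After rotation 2 (CW):
.@
.@
@@
After rotation 3 (CW):
@..
@@@
After rotation 4 (CCW):
.@
.@
@@
After rotation 5 (CW):
@..
@@@
After rotation 6 (CW):
@@
@.
@.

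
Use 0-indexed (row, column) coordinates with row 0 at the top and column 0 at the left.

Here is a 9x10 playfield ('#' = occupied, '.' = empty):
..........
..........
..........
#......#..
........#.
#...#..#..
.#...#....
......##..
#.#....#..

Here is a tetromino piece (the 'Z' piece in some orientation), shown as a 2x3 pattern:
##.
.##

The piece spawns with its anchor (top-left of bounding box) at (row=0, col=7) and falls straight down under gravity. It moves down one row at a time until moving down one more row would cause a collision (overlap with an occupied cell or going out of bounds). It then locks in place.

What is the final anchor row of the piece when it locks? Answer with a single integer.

Answer: 2

Derivation:
Spawn at (row=0, col=7). Try each row:
  row 0: fits
  row 1: fits
  row 2: fits
  row 3: blocked -> lock at row 2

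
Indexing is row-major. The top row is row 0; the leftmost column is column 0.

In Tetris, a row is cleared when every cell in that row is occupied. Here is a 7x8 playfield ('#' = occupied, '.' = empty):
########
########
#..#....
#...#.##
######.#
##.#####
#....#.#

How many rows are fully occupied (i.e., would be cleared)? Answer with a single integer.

Check each row:
  row 0: 0 empty cells -> FULL (clear)
  row 1: 0 empty cells -> FULL (clear)
  row 2: 6 empty cells -> not full
  row 3: 4 empty cells -> not full
  row 4: 1 empty cell -> not full
  row 5: 1 empty cell -> not full
  row 6: 5 empty cells -> not full
Total rows cleared: 2

Answer: 2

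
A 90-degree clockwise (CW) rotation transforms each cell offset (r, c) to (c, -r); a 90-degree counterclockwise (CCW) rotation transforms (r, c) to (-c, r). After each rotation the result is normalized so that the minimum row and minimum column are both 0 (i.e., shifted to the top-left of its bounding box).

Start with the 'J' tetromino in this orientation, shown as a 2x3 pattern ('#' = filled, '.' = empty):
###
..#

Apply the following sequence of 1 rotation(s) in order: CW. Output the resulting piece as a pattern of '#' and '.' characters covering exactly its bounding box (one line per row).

Start:
###
..#
After rotation 1 (CW):
.#
.#
##

Answer: .#
.#
##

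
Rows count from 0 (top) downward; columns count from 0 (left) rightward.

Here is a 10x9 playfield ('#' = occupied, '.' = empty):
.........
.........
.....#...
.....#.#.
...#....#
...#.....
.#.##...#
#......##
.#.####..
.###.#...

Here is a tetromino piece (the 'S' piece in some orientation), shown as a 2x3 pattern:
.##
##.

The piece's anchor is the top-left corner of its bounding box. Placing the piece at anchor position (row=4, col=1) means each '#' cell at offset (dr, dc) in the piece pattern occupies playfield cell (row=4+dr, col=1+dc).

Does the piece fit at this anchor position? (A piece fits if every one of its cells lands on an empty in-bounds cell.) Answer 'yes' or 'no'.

Check each piece cell at anchor (4, 1):
  offset (0,1) -> (4,2): empty -> OK
  offset (0,2) -> (4,3): occupied ('#') -> FAIL
  offset (1,0) -> (5,1): empty -> OK
  offset (1,1) -> (5,2): empty -> OK
All cells valid: no

Answer: no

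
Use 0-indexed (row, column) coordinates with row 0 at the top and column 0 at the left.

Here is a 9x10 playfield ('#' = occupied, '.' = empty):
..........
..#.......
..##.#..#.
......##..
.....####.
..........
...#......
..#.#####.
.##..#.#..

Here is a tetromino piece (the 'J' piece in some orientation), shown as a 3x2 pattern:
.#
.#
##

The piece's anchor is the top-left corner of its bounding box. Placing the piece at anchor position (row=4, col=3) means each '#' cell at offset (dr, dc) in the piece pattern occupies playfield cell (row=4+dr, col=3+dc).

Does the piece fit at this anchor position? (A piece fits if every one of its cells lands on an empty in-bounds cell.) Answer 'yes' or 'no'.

Answer: no

Derivation:
Check each piece cell at anchor (4, 3):
  offset (0,1) -> (4,4): empty -> OK
  offset (1,1) -> (5,4): empty -> OK
  offset (2,0) -> (6,3): occupied ('#') -> FAIL
  offset (2,1) -> (6,4): empty -> OK
All cells valid: no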